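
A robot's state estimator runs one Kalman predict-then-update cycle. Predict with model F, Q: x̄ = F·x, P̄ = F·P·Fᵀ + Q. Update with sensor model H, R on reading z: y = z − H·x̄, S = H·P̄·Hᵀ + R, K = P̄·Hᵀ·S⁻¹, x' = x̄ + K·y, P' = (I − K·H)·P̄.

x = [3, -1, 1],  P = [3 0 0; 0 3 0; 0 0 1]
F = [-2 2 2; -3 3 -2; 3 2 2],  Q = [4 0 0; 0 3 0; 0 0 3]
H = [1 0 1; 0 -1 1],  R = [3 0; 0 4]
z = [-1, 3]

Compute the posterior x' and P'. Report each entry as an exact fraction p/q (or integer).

x' = [-1002/827, -2774/827, 187/827]
P' = [13564/2481 -6476/2481 -9844/2481; -6476/2481 63955/9924 39263/9924; -9844/2481 39263/9924 53035/9924]

x̄ = F·x = [-6, -14, 9]
P̄ = F·P·Fᵀ + Q = [32 32 -2; 32 61 -13; -2 -13 46]
y = z − H·x̄ = [-4, -20]
S = H·P̄·Hᵀ + R = [77 25; 25 137]
K = P̄·Hᵀ·S⁻¹ = [1240/2481 -842/2481; 4453/9924 -6173/9924; 4553/9924 3443/9924]
x' = x̄ + K·y = [-1002/827, -2774/827, 187/827]
P' = (I − K·H)·P̄ = [13564/2481 -6476/2481 -9844/2481; -6476/2481 63955/9924 39263/9924; -9844/2481 39263/9924 53035/9924]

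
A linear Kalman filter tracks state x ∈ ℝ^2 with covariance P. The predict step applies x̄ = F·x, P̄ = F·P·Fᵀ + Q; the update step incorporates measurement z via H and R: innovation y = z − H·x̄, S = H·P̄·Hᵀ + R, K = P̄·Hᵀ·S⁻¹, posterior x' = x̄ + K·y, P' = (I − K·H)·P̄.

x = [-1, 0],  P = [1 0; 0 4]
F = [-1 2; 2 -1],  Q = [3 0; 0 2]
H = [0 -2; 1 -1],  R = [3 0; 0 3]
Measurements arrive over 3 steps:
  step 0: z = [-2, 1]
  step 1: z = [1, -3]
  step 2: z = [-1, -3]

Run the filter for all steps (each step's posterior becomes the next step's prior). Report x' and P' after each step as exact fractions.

step 0: x' = [77/97, 46/97], P' = [240/97 30/97; 30/97 390/679]
step 1: x' = [-77280/49253, 2674/49253], P' = [192231/98506 13257/49253; 13257/49253 29334/49253]
step 2: x' = [-17281409/12061087, 6680046/12061087], P' = [23666625/12061087 3255822/12061087; 3255822/12061087 7119150/12061087]

step 0: x̄ = F·x = [1, -2]
step 0: P̄ = F·P·Fᵀ + Q = [20 -10; -10 10]
step 0: y = z − H·x̄ = [-6, -2]
step 0: S = H·P̄·Hᵀ + R = [43 40; 40 53]
step 0: K = P̄·Hᵀ·S⁻¹ = [-20/97 70/97; -260/679 -60/679]
step 0: x' = x̄ + K·y = [77/97, 46/97]
step 0: P' = (I − K·H)·P̄ = [240/97 30/97; 30/97 390/679]
step 1: x̄ = F·x = [15/97, 108/97]
step 1: P̄ = F·P·Fᵀ + Q = [4437/679 -3090/679; -3090/679 7628/679]
step 1: y = z − H·x̄ = [313/97, -198/97]
step 1: S = H·P̄·Hᵀ + R = [32549/679 21436/679; 21436/679 20282/679]
step 1: K = P̄·Hᵀ·S⁻¹ = [-8838/49253 55239/98506; -19556/49253 -5359/49253]
step 1: x' = x̄ + K·y = [-77280/49253, 2674/49253]
step 1: P' = (I − K·H)·P̄ = [192231/98506 13257/49253; 13257/49253 29334/49253]
step 2: x̄ = F·x = [82628/49253, -157234/49253]
step 2: P̄ = F·P·Fᵀ + Q = [616365/98506 -184614/49253; -184614/49253 459274/49253]
step 2: y = z − H·x̄ = [-363721/49253, -387621/49253]
step 2: S = H·P̄·Hᵀ + R = [1984855/49253 1287776/49253; 1287776/49253 2568887/98506]
step 2: K = P̄·Hᵀ·S⁻¹ = [-2170548/12061087 6803601/12061087; -4746100/12061087 -1287776/12061087]
step 2: x' = x̄ + K·y = [-17281409/12061087, 6680046/12061087]
step 2: P' = (I − K·H)·P̄ = [23666625/12061087 3255822/12061087; 3255822/12061087 7119150/12061087]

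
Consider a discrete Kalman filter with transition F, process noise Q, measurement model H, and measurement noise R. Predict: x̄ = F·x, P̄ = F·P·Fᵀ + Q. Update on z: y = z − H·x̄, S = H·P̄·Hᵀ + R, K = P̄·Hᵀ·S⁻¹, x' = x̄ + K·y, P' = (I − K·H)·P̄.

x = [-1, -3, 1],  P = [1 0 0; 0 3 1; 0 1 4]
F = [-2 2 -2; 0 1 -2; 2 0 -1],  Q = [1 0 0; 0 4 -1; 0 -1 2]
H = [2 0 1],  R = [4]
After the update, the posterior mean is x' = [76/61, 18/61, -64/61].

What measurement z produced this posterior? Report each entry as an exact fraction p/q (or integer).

x̄ = F·x = [-6, -5, -3]
P̄ = F·P·Fᵀ + Q = [25 16 2; 16 19 6; 2 6 10]
S = H·P̄·Hᵀ + R = [122]
K = P̄·Hᵀ·S⁻¹ = [26/61; 19/61; 7/61]
x' − x̄ = [442/61, 323/61, 119/61] = K·y
y = (KᵀK)⁻¹·Kᵀ·(x' − x̄) = [17]
z = y + H·x̄ = [17] + [-15] = [2]

z = [2]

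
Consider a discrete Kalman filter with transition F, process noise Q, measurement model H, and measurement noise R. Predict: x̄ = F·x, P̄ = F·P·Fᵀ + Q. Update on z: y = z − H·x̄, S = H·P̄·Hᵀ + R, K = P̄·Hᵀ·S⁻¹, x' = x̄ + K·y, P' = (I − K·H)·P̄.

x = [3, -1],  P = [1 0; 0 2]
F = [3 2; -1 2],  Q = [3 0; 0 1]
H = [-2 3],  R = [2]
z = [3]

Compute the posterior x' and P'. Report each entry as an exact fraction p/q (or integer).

x̄ = F·x = [7, -5]
P̄ = F·P·Fᵀ + Q = [20 5; 5 10]
y = z − H·x̄ = [32]
S = H·P̄·Hᵀ + R = [112]
K = P̄·Hᵀ·S⁻¹ = [-25/112; 5/28]
x' = x̄ + K·y = [-1/7, 5/7]
P' = (I − K·H)·P̄ = [1615/112 265/28; 265/28 45/7]

x' = [-1/7, 5/7]
P' = [1615/112 265/28; 265/28 45/7]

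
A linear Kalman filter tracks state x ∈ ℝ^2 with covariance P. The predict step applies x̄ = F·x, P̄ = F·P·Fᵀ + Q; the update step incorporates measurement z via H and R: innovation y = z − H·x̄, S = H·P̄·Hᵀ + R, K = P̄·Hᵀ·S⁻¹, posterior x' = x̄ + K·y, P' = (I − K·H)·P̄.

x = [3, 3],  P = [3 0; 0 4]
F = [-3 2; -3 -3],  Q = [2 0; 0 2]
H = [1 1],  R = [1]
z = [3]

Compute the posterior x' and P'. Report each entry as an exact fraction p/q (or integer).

x' = [89/13, -158/39]
P' = [329/13 -971/39; -971/39 2981/117]

x̄ = F·x = [-3, -18]
P̄ = F·P·Fᵀ + Q = [45 3; 3 65]
y = z − H·x̄ = [24]
S = H·P̄·Hᵀ + R = [117]
K = P̄·Hᵀ·S⁻¹ = [16/39; 68/117]
x' = x̄ + K·y = [89/13, -158/39]
P' = (I − K·H)·P̄ = [329/13 -971/39; -971/39 2981/117]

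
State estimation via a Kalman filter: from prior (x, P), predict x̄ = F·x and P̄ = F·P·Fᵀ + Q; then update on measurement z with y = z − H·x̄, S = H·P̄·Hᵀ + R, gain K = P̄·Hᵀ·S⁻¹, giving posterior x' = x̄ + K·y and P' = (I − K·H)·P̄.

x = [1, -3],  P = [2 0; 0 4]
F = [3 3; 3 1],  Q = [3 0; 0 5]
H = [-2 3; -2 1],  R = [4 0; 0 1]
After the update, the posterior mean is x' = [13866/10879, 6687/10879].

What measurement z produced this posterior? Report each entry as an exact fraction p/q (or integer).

x̄ = F·x = [-6, 0]
P̄ = F·P·Fᵀ + Q = [57 30; 30 27]
S = H·P̄·Hᵀ + R = [115 69; 69 136]
K = P̄·Hᵀ·S⁻¹ = [2532/10879 -348/473; 5133/10879 -228/473]
x' − x̄ = [79140/10879, 6687/10879] = K·y
y = (KᵀK)⁻¹·Kᵀ·(x' − x̄) = [-13, -14]
z = y + H·x̄ = [-13, -14] + [12, 12] = [-1, -2]

z = [-1, -2]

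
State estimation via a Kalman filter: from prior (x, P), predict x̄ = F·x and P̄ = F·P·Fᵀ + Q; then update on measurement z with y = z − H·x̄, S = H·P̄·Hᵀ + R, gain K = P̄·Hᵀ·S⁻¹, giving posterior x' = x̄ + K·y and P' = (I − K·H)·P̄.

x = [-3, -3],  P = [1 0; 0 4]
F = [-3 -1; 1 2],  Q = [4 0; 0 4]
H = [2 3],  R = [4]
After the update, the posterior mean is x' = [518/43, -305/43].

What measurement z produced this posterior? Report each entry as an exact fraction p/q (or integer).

x̄ = F·x = [12, -9]
P̄ = F·P·Fᵀ + Q = [17 -11; -11 21]
S = H·P̄·Hᵀ + R = [129]
K = P̄·Hᵀ·S⁻¹ = [1/129; 41/129]
x' − x̄ = [2/43, 82/43] = K·y
y = (KᵀK)⁻¹·Kᵀ·(x' − x̄) = [6]
z = y + H·x̄ = [6] + [-3] = [3]

z = [3]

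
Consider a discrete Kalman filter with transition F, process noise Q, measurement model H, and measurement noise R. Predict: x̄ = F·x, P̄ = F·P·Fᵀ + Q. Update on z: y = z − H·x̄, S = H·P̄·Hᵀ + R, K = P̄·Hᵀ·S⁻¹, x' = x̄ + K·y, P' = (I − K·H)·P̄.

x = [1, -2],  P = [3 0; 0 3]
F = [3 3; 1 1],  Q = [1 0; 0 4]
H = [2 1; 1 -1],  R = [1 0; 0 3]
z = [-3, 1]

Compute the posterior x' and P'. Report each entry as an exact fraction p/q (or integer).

x' = [-2523/2972, -938/743]
P' = [1069/2972 -269/743; -269/743 742/743]

x̄ = F·x = [-3, -1]
P̄ = F·P·Fᵀ + Q = [55 18; 18 10]
y = z − H·x̄ = [4, 3]
S = H·P̄·Hᵀ + R = [303 82; 82 32]
K = P̄·Hᵀ·S⁻¹ = [531/1486 715/2972; 204/743 -337/743]
x' = x̄ + K·y = [-2523/2972, -938/743]
P' = (I − K·H)·P̄ = [1069/2972 -269/743; -269/743 742/743]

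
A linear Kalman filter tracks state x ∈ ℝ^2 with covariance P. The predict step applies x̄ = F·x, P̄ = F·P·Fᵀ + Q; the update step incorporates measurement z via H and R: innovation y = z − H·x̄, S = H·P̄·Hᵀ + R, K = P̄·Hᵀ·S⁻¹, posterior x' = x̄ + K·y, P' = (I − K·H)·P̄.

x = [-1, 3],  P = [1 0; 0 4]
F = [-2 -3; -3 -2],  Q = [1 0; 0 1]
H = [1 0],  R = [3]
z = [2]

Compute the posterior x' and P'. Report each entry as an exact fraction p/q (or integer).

x' = [61/44, 69/22]
P' = [123/44 45/22; 45/22 61/11]

x̄ = F·x = [-7, -3]
P̄ = F·P·Fᵀ + Q = [41 30; 30 26]
y = z − H·x̄ = [9]
S = H·P̄·Hᵀ + R = [44]
K = P̄·Hᵀ·S⁻¹ = [41/44; 15/22]
x' = x̄ + K·y = [61/44, 69/22]
P' = (I − K·H)·P̄ = [123/44 45/22; 45/22 61/11]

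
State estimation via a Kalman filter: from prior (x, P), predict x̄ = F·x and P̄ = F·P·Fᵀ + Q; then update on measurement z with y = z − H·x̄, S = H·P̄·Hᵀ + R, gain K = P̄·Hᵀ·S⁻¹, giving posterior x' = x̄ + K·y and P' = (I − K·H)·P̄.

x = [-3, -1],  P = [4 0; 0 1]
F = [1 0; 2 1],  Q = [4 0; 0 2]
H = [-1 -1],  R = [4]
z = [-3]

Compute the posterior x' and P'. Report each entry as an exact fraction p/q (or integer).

x̄ = F·x = [-3, -7]
P̄ = F·P·Fᵀ + Q = [8 8; 8 19]
y = z − H·x̄ = [-13]
S = H·P̄·Hᵀ + R = [47]
K = P̄·Hᵀ·S⁻¹ = [-16/47; -27/47]
x' = x̄ + K·y = [67/47, 22/47]
P' = (I − K·H)·P̄ = [120/47 -56/47; -56/47 164/47]

x' = [67/47, 22/47]
P' = [120/47 -56/47; -56/47 164/47]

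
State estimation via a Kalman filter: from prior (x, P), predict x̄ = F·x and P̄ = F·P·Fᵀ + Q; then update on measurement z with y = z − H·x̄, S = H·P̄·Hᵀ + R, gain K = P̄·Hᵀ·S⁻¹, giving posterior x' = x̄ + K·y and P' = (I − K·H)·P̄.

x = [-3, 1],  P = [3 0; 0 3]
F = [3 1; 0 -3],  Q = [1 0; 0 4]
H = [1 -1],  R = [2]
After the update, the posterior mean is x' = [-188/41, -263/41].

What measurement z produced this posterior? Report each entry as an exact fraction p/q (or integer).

x̄ = F·x = [-8, -3]
P̄ = F·P·Fᵀ + Q = [31 -9; -9 31]
S = H·P̄·Hᵀ + R = [82]
K = P̄·Hᵀ·S⁻¹ = [20/41; -20/41]
x' − x̄ = [140/41, -140/41] = K·y
y = (KᵀK)⁻¹·Kᵀ·(x' − x̄) = [7]
z = y + H·x̄ = [7] + [-5] = [2]

z = [2]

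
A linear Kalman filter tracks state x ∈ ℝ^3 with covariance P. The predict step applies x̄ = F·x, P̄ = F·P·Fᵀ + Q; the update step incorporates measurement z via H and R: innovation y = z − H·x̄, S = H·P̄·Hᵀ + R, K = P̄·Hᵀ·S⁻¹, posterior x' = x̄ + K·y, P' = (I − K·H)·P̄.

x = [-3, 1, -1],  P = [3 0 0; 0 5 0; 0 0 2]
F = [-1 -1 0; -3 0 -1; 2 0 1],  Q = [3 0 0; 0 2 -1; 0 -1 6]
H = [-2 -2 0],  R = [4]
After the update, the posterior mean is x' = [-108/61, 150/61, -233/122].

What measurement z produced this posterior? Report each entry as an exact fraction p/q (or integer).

x̄ = F·x = [2, 10, -7]
P̄ = F·P·Fᵀ + Q = [11 9 -6; 9 31 -21; -6 -21 20]
S = H·P̄·Hᵀ + R = [244]
K = P̄·Hᵀ·S⁻¹ = [-10/61; -20/61; 27/122]
x' − x̄ = [-230/61, -460/61, 621/122] = K·y
y = (KᵀK)⁻¹·Kᵀ·(x' − x̄) = [23]
z = y + H·x̄ = [23] + [-24] = [-1]

z = [-1]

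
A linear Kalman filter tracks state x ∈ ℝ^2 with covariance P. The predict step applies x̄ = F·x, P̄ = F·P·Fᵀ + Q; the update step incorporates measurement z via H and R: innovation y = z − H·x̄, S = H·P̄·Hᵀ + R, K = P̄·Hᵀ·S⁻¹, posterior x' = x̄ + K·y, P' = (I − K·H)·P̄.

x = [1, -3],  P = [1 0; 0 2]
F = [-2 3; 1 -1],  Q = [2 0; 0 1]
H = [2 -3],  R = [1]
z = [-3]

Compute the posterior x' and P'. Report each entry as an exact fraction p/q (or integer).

x̄ = F·x = [-11, 4]
P̄ = F·P·Fᵀ + Q = [24 -8; -8 4]
y = z − H·x̄ = [31]
S = H·P̄·Hᵀ + R = [229]
K = P̄·Hᵀ·S⁻¹ = [72/229; -28/229]
x' = x̄ + K·y = [-287/229, 48/229]
P' = (I − K·H)·P̄ = [312/229 184/229; 184/229 132/229]

x' = [-287/229, 48/229]
P' = [312/229 184/229; 184/229 132/229]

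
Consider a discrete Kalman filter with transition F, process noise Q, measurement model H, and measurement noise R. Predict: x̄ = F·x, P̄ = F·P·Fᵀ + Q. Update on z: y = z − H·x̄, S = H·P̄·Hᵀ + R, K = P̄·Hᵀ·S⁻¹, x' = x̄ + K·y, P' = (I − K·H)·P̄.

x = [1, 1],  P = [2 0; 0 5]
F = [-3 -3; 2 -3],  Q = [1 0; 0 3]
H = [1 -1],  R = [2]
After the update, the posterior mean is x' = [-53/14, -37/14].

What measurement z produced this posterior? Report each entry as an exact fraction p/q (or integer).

x̄ = F·x = [-6, -1]
P̄ = F·P·Fᵀ + Q = [64 33; 33 56]
S = H·P̄·Hᵀ + R = [56]
K = P̄·Hᵀ·S⁻¹ = [31/56; -23/56]
x' − x̄ = [31/14, -23/14] = K·y
y = (KᵀK)⁻¹·Kᵀ·(x' − x̄) = [4]
z = y + H·x̄ = [4] + [-5] = [-1]

z = [-1]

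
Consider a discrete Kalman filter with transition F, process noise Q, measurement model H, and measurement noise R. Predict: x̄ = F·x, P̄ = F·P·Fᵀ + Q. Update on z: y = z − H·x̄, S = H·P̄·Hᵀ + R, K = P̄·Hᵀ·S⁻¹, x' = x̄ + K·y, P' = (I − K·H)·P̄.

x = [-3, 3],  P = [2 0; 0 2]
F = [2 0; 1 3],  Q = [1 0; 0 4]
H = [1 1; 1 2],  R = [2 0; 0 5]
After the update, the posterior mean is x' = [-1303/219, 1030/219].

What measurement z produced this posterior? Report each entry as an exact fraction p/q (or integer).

z = [-1, 3]

x̄ = F·x = [-6, 6]
P̄ = F·P·Fᵀ + Q = [9 4; 4 24]
S = H·P̄·Hᵀ + R = [43 69; 69 126]
K = P̄·Hᵀ·S⁻¹ = [155/219 -166/657; -20/219 304/657]
x' − x̄ = [11/219, -284/219] = K·y
y = (KᵀK)⁻¹·Kᵀ·(x' − x̄) = [-1, -3]
z = y + H·x̄ = [-1, -3] + [0, 6] = [-1, 3]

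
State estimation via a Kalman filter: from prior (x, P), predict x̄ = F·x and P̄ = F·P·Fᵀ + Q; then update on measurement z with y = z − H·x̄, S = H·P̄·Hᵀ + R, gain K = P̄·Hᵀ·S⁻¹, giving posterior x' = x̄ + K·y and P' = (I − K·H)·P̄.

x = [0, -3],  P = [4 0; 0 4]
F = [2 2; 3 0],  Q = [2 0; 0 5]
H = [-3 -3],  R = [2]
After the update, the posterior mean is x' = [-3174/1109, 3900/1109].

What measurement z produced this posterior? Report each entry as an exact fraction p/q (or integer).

z = [-2]

x̄ = F·x = [-6, 0]
P̄ = F·P·Fᵀ + Q = [34 24; 24 41]
S = H·P̄·Hᵀ + R = [1109]
K = P̄·Hᵀ·S⁻¹ = [-174/1109; -195/1109]
x' − x̄ = [3480/1109, 3900/1109] = K·y
y = (KᵀK)⁻¹·Kᵀ·(x' − x̄) = [-20]
z = y + H·x̄ = [-20] + [18] = [-2]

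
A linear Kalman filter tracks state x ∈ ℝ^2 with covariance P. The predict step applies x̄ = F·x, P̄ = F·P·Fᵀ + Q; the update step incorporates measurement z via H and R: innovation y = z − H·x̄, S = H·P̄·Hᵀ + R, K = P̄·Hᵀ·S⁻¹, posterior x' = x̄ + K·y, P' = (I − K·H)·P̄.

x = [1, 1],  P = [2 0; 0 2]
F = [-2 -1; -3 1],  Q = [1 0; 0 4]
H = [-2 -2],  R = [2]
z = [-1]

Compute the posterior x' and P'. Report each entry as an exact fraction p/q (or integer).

x̄ = F·x = [-3, -2]
P̄ = F·P·Fᵀ + Q = [11 10; 10 24]
y = z − H·x̄ = [-11]
S = H·P̄·Hᵀ + R = [222]
K = P̄·Hᵀ·S⁻¹ = [-7/37; -34/111]
x' = x̄ + K·y = [-34/37, 152/111]
P' = (I − K·H)·P̄ = [113/37 -106/37; -106/37 352/111]

x' = [-34/37, 152/111]
P' = [113/37 -106/37; -106/37 352/111]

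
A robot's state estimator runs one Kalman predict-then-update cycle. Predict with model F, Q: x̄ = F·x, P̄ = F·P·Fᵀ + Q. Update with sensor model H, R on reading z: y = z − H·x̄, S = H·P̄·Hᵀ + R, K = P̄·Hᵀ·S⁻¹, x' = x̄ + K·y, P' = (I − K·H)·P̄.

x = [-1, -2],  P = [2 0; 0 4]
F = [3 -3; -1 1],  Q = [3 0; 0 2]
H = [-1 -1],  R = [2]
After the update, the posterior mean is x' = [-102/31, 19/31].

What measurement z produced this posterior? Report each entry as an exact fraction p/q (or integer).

z = [3]

x̄ = F·x = [3, -1]
P̄ = F·P·Fᵀ + Q = [57 -18; -18 8]
S = H·P̄·Hᵀ + R = [31]
K = P̄·Hᵀ·S⁻¹ = [-39/31; 10/31]
x' − x̄ = [-195/31, 50/31] = K·y
y = (KᵀK)⁻¹·Kᵀ·(x' − x̄) = [5]
z = y + H·x̄ = [5] + [-2] = [3]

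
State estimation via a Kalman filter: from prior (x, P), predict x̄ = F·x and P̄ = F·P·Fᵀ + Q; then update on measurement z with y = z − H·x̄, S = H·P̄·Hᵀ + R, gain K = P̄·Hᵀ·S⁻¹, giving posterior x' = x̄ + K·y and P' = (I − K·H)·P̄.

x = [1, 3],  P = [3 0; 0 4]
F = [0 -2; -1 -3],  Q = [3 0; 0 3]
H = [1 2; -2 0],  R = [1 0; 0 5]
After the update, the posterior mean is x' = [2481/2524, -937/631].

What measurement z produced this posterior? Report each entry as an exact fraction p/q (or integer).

x̄ = F·x = [-6, -10]
P̄ = F·P·Fᵀ + Q = [19 24; 24 42]
S = H·P̄·Hᵀ + R = [284 -134; -134 81]
K = P̄·Hᵀ·S⁻¹ = [335/5048 -907/2524; 579/1262 105/631]
x' − x̄ = [17625/2524, 5373/631] = K·y
y = (KᵀK)⁻¹·Kᵀ·(x' − x̄) = [24, -15]
z = y + H·x̄ = [24, -15] + [-26, 12] = [-2, -3]

z = [-2, -3]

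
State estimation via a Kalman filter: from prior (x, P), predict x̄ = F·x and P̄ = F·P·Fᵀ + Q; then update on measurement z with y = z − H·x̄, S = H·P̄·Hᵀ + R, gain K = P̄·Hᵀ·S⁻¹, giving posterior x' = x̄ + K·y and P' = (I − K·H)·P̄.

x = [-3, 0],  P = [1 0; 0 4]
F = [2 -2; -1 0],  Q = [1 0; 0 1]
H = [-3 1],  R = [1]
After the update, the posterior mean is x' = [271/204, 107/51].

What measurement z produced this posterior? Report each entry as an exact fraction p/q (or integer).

z = [-2]

x̄ = F·x = [-6, 3]
P̄ = F·P·Fᵀ + Q = [21 -2; -2 2]
S = H·P̄·Hᵀ + R = [204]
K = P̄·Hᵀ·S⁻¹ = [-65/204; 2/51]
x' − x̄ = [1495/204, -46/51] = K·y
y = (KᵀK)⁻¹·Kᵀ·(x' − x̄) = [-23]
z = y + H·x̄ = [-23] + [21] = [-2]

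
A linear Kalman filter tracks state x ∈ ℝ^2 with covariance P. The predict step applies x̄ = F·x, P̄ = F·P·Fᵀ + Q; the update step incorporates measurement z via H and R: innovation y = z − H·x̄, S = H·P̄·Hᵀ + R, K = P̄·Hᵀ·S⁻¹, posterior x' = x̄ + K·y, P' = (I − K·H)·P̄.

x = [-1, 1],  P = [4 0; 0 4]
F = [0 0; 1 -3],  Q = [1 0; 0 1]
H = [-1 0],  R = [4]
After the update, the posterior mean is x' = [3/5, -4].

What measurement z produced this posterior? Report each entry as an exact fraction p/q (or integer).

z = [-3]

x̄ = F·x = [0, -4]
P̄ = F·P·Fᵀ + Q = [1 0; 0 41]
S = H·P̄·Hᵀ + R = [5]
K = P̄·Hᵀ·S⁻¹ = [-1/5; 0]
x' − x̄ = [3/5, 0] = K·y
y = (KᵀK)⁻¹·Kᵀ·(x' − x̄) = [-3]
z = y + H·x̄ = [-3] + [0] = [-3]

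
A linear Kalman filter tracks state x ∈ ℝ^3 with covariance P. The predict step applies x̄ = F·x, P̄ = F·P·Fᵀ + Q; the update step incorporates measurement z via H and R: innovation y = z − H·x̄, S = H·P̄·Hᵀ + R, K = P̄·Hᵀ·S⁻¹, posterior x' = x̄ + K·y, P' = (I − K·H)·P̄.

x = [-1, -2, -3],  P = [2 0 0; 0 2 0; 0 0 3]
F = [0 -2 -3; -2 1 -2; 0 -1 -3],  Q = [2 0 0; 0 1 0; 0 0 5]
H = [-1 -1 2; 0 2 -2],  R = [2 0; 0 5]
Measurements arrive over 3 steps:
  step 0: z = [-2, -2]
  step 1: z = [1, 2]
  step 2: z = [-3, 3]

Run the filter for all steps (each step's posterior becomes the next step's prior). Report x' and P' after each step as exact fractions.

step 0: x' = [14023/1286, 8877/1286, 10273/1286], P' = [29845/1286 25019/1286 26819/1286; 25019/1286 26785/1286 26105/1286; 26819/1286 26105/1286 26795/1286]
step 1: x' = [-71575743/2748776, -61282665/2748776, -64419741/2748776], P' = [322518623/2748776 281852849/2748776 294940829/2748776; 281852849/2748776 258630543/2748776 265332963/2748776; 294940829/2748776 265332963/2748776 275315203/2748776]
step 2: x' = [426981786593/26403497788, 404675284027/26403497788, 93063403130/6600874447], P' = [13489375470919/79210493364 11932308180185/79210493364 3105930558970/19802623341; 11932308180185/79210493364 10912971577135/79210493364 2802506321660/19802623341; 3105930558970/19802623341 2802506321660/19802623341 2901159806800/19802623341]

step 0: x̄ = F·x = [13, 6, 11]
step 0: P̄ = F·P·Fᵀ + Q = [37 14 31; 14 23 16; 31 16 34]
step 0: y = z − H·x̄ = [-5, 8]
step 0: S = H·P̄·Hᵀ + R = [38 -52; -52 105]
step 0: K = P̄·Hᵀ·S⁻¹ = [-613/1286 -360/643; 203/1286 136/643; 333/1286 -138/643]
step 0: x' = x̄ + K·y = [14023/1286, 8877/1286, 10273/1286]
step 0: P' = (I − K·H)·P̄ = [29845/1286 25019/1286 26819/1286; 25019/1286 26785/1286 26105/1286; 26819/1286 26105/1286 26795/1286]
step 1: x̄ = F·x = [-48573/1286, -39715/1286, -19848/643]
step 1: P̄ = F·P·Fᵀ + Q = [664127/1286 394295/1286 264835/643; 394295/1286 264687/1286 159416/643; 264835/643 159416/643 215500/643]
step 1: y = z − H·x̄ = [-3805/643, 1305/643]
step 1: S = H·P̄·Hᵀ + R = [24984/643 -34816/643; -34816/643 119261/643]
step 1: K = P̄·Hᵀ·S⁻¹ = [-7244907/2748776 -654399/343597; -4908733/2748776 -335121/343597; -4821693/2748776 -499112/343597]
step 1: x' = x̄ + K·y = [-71575743/2748776, -61282665/2748776, -64419741/2748776]
step 1: P' = (I − K·H)·P̄ = [322518623/2748776 281852849/2748776 294940829/2748776; 281852849/2748776 258630543/2748776 265332963/2748776; 294940829/2748776 265332963/2748776 275315203/2748776]
step 2: x̄ = F·x = [315824553/2748776, 210708303/2748776, 31817736/343597]
step 2: P̄ = F·P·Fᵀ + Q = [6701852107/2748776 4297019465/2748776 1345773645/687194; 4297019465/2748776 2823498007/2748776 432659798/343597; 1345773645/687194 432659798/343597 1085552257/687194]
step 2: y = z − H·x̄ = [1150344/343597, 47956749/1374388]
step 2: S = H·P̄·Hᵀ + R = [29057713/687194 -9501449/343597; -9501449/343597 246586237/687194]
step 2: K = P̄·Hᵀ·S⁻¹ = [-71779897418/19802623341 -98282811139/39605246682; -53153648005/19802623341 -59410741901/39605246682; -53058633515/19802623341 -39461394056/19802623341]
step 2: x' = x̄ + K·y = [426981786593/26403497788, 404675284027/26403497788, 93063403130/6600874447]
step 2: P' = (I − K·H)·P̄ = [13489375470919/79210493364 11932308180185/79210493364 3105930558970/19802623341; 11932308180185/79210493364 10912971577135/79210493364 2802506321660/19802623341; 3105930558970/19802623341 2802506321660/19802623341 2901159806800/19802623341]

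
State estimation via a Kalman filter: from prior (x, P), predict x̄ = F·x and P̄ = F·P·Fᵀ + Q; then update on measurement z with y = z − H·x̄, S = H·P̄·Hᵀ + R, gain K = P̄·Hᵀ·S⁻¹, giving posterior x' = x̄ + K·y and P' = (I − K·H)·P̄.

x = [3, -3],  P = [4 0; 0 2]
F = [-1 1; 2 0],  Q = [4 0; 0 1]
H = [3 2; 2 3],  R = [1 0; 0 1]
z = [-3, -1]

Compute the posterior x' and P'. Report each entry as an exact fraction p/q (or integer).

x' = [-460/281, 467/562]
P' = [694/1405 -128/281; -128/281 279/562]

x̄ = F·x = [-6, 6]
P̄ = F·P·Fᵀ + Q = [10 -8; -8 17]
y = z − H·x̄ = [3, -7]
S = H·P̄·Hᵀ + R = [63 58; 58 98]
K = P̄·Hᵀ·S⁻¹ = [802/1405 -532/1405; -105/281 325/562]
x' = x̄ + K·y = [-460/281, 467/562]
P' = (I − K·H)·P̄ = [694/1405 -128/281; -128/281 279/562]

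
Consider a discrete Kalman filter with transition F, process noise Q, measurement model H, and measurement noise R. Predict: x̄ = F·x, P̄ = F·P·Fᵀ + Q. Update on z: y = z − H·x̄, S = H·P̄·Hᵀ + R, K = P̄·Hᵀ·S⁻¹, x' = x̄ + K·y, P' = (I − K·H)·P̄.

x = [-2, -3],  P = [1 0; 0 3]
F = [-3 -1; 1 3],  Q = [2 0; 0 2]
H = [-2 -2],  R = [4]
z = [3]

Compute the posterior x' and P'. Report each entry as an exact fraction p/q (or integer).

x̄ = F·x = [9, -11]
P̄ = F·P·Fᵀ + Q = [14 -12; -12 30]
y = z − H·x̄ = [-1]
S = H·P̄·Hᵀ + R = [84]
K = P̄·Hᵀ·S⁻¹ = [-1/21; -3/7]
x' = x̄ + K·y = [190/21, -74/7]
P' = (I − K·H)·P̄ = [290/21 -96/7; -96/7 102/7]

x' = [190/21, -74/7]
P' = [290/21 -96/7; -96/7 102/7]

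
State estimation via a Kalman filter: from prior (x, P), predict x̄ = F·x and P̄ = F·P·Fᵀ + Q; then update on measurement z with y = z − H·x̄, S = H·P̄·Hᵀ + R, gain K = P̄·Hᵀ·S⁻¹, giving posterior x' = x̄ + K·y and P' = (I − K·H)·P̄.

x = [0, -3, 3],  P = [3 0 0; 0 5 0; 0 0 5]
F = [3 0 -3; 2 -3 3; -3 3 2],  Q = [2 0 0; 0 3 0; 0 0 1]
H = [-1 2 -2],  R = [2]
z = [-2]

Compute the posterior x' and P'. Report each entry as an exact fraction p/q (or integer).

x̄ = F·x = [-9, 18, -3]
P̄ = F·P·Fᵀ + Q = [74 -27 -57; -27 105 -33; -57 -33 93]
y = z − H·x̄ = [-53]
S = H·P̄·Hᵀ + R = [1012]
K = P̄·Hᵀ·S⁻¹ = [-7/506; 303/1012; -195/1012]
x' = x̄ + K·y = [-4183/506, 2157/1012, 7299/1012]
P' = (I − K·H)·P̄ = [18673/253 -11541/506 -30207/506; -11541/506 14451/1012 25689/1012; -30207/506 25689/1012 56091/1012]

x' = [-4183/506, 2157/1012, 7299/1012]
P' = [18673/253 -11541/506 -30207/506; -11541/506 14451/1012 25689/1012; -30207/506 25689/1012 56091/1012]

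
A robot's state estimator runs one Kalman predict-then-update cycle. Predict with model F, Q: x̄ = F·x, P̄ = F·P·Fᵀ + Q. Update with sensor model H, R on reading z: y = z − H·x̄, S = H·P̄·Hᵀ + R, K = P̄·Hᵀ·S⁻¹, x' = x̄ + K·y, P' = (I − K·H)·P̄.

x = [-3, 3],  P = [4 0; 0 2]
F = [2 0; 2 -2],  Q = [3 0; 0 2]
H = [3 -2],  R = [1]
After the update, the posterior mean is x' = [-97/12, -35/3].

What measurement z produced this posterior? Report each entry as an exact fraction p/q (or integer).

x̄ = F·x = [-6, -12]
P̄ = F·P·Fᵀ + Q = [19 16; 16 26]
S = H·P̄·Hᵀ + R = [84]
K = P̄·Hᵀ·S⁻¹ = [25/84; -1/21]
x' − x̄ = [-25/12, 1/3] = K·y
y = (KᵀK)⁻¹·Kᵀ·(x' − x̄) = [-7]
z = y + H·x̄ = [-7] + [6] = [-1]

z = [-1]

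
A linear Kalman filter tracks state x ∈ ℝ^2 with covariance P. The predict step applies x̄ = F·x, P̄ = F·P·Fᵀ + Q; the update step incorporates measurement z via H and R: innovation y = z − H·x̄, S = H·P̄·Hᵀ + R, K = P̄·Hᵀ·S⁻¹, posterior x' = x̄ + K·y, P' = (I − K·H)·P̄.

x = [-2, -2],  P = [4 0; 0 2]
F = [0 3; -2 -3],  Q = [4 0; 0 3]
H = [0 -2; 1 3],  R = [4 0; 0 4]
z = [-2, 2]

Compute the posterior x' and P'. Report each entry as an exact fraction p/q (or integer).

x̄ = F·x = [-6, 10]
P̄ = F·P·Fᵀ + Q = [22 -18; -18 37]
y = z − H·x̄ = [18, -22]
S = H·P̄·Hᵀ + R = [152 -186; -186 251]
K = P̄·Hᵀ·S⁻¹ = [771/889 458/889; -319/889 93/889]
x' = x̄ + K·y = [-1532/889, 1102/889]
P' = (I − K·H)·P̄ = [6458/889 -1542/889; -1542/889 638/889]

x' = [-1532/889, 1102/889]
P' = [6458/889 -1542/889; -1542/889 638/889]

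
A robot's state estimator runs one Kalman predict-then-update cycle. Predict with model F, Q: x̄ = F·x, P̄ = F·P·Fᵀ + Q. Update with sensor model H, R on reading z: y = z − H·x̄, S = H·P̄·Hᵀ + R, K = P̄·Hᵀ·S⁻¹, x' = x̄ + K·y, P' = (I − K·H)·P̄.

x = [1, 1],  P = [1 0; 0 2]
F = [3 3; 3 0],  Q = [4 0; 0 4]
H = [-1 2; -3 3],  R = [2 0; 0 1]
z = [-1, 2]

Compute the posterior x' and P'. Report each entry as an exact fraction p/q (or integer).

x̄ = F·x = [6, 3]
P̄ = F·P·Fᵀ + Q = [31 9; 9 13]
y = z − H·x̄ = [-1, 11]
S = H·P̄·Hᵀ + R = [49 90; 90 235]
K = P̄·Hᵀ·S⁻¹ = [577/683 -2064/3415; 583/683 -942/3415]
x' = x̄ + K·y = [-5099/3415, -3032/3415]
P' = (I − K·H)·P̄ = [7146/3415 6458/3415; 6458/3415 6144/3415]

x' = [-5099/3415, -3032/3415]
P' = [7146/3415 6458/3415; 6458/3415 6144/3415]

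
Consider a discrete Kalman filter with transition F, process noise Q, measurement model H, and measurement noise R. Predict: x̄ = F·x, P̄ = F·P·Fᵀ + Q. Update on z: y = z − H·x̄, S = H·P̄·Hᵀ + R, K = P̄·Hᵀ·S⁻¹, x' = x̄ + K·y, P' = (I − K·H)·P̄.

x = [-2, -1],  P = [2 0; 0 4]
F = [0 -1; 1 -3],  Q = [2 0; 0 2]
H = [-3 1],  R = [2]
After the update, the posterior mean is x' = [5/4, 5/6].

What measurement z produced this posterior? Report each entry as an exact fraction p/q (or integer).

x̄ = F·x = [1, 1]
P̄ = F·P·Fᵀ + Q = [6 12; 12 40]
S = H·P̄·Hᵀ + R = [24]
K = P̄·Hᵀ·S⁻¹ = [-1/4; 1/6]
x' − x̄ = [1/4, -1/6] = K·y
y = (KᵀK)⁻¹·Kᵀ·(x' − x̄) = [-1]
z = y + H·x̄ = [-1] + [-2] = [-3]

z = [-3]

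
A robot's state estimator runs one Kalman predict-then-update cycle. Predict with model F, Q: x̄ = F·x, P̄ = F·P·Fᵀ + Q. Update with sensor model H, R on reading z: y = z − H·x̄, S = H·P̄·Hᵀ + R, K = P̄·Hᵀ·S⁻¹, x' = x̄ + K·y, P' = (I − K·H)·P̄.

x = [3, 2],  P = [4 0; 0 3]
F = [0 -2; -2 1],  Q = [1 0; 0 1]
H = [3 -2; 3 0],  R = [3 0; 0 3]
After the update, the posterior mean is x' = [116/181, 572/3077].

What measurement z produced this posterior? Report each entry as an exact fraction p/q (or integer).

z = [1, 3]

x̄ = F·x = [-4, -4]
P̄ = F·P·Fᵀ + Q = [13 -6; -6 20]
S = H·P̄·Hᵀ + R = [272 153; 153 120]
K = P̄·Hᵀ·S⁻¹ = [3/181 55/181; -1402/3077 78/181]
x' − x̄ = [840/181, 12880/3077] = K·y
y = (KᵀK)⁻¹·Kᵀ·(x' − x̄) = [5, 15]
z = y + H·x̄ = [5, 15] + [-4, -12] = [1, 3]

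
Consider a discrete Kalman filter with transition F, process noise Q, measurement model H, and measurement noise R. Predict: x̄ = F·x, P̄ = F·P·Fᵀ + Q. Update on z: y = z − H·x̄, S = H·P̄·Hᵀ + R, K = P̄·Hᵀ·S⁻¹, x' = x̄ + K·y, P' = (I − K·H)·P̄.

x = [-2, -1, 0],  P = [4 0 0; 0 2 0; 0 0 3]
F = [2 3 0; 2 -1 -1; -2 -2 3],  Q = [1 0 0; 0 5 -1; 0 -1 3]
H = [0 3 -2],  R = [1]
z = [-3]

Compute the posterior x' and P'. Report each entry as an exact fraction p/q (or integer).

x' = [-3457/715, 51/715, 1158/715]
P' = [17629/715 -3342/715 -5056/715; -3342/715 3706/715 5498/715; -5056/715 5498/715 8334/715]

x̄ = F·x = [-7, -3, 6]
P̄ = F·P·Fᵀ + Q = [35 10 -28; 10 26 -22; -28 -22 54]
y = z − H·x̄ = [18]
S = H·P̄·Hᵀ + R = [715]
K = P̄·Hᵀ·S⁻¹ = [86/715; 122/715; -174/715]
x' = x̄ + K·y = [-3457/715, 51/715, 1158/715]
P' = (I − K·H)·P̄ = [17629/715 -3342/715 -5056/715; -3342/715 3706/715 5498/715; -5056/715 5498/715 8334/715]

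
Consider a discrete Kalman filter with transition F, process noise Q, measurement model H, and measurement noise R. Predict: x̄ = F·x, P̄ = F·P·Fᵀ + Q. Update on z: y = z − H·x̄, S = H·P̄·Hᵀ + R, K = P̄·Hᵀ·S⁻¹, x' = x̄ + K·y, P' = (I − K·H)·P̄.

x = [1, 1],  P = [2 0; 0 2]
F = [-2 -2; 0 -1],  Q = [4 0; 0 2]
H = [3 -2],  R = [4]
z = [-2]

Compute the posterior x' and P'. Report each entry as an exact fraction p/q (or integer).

x' = [-24/19, -15/19]
P' = [42/19 50/19; 50/19 74/19]

x̄ = F·x = [-4, -1]
P̄ = F·P·Fᵀ + Q = [20 4; 4 4]
y = z − H·x̄ = [8]
S = H·P̄·Hᵀ + R = [152]
K = P̄·Hᵀ·S⁻¹ = [13/38; 1/38]
x' = x̄ + K·y = [-24/19, -15/19]
P' = (I − K·H)·P̄ = [42/19 50/19; 50/19 74/19]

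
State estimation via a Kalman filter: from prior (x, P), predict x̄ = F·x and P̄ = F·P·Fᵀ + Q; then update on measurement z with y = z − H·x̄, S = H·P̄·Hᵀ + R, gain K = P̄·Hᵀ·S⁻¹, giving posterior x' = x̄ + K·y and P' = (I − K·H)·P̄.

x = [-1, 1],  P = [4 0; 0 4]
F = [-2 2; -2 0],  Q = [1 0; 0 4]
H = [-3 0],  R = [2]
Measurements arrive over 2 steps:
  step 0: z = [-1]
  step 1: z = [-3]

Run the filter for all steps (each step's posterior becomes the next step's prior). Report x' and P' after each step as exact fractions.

step 0: x̄ = F·x = [4, 2]
step 0: P̄ = F·P·Fᵀ + Q = [33 16; 16 20]
step 0: y = z − H·x̄ = [11]
step 0: S = H·P̄·Hᵀ + R = [299]
step 0: K = P̄·Hᵀ·S⁻¹ = [-99/299; -48/299]
step 0: x' = x̄ + K·y = [107/299, 70/299]
step 0: P' = (I − K·H)·P̄ = [66/299 32/299; 32/299 3676/299]
step 1: x̄ = F·x = [-74/299, -214/299]
step 1: P̄ = F·P·Fᵀ + Q = [15011/299 136/299; 136/299 1460/299]
step 1: y = z − H·x̄ = [-1119/299]
step 1: S = H·P̄·Hᵀ + R = [135697/299]
step 1: K = P̄·Hᵀ·S⁻¹ = [-45033/135697; -408/135697]
step 1: x' = x̄ + K·y = [134951/135697, -95594/135697]
step 1: P' = (I − K·H)·P̄ = [30022/135697 272/135697; 272/135697 662044/135697]

step 0: x' = [107/299, 70/299], P' = [66/299 32/299; 32/299 3676/299]
step 1: x' = [134951/135697, -95594/135697], P' = [30022/135697 272/135697; 272/135697 662044/135697]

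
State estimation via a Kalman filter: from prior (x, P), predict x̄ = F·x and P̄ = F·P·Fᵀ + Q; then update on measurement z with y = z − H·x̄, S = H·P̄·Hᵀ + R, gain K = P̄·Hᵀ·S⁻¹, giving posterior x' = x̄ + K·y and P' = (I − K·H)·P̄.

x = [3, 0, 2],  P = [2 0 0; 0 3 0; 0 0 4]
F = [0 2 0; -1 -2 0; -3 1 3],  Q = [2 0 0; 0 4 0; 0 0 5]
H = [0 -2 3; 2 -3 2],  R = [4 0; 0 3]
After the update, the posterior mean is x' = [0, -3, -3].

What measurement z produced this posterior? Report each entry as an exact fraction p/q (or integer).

x̄ = F·x = [0, -3, -3]
P̄ = F·P·Fᵀ + Q = [14 -12 6; -12 18 0; 6 0 62]
S = H·P̄·Hᵀ + R = [634 564; 564 661]
K = P̄·Hᵀ·S⁻¹ = [-7551/50489 12248/50489; 10098/50489 -14574/50489; 23121/50489 -9340/50489]
x' − x̄ = [0, 0, 0] = K·y
y = (KᵀK)⁻¹·Kᵀ·(x' − x̄) = [0, 0]
z = y + H·x̄ = [0, 0] + [-3, 3] = [-3, 3]

z = [-3, 3]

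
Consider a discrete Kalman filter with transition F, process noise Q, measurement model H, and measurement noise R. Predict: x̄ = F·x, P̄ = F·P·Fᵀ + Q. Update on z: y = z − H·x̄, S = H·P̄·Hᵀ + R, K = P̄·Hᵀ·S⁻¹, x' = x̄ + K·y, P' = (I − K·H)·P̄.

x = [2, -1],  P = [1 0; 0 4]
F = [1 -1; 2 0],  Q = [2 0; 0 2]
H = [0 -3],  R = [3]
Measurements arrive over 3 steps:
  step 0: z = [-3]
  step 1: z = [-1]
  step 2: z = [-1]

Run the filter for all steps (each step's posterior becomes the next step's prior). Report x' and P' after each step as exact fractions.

step 0: x̄ = F·x = [3, 4]
step 0: P̄ = F·P·Fᵀ + Q = [7 2; 2 6]
step 0: y = z − H·x̄ = [9]
step 0: S = H·P̄·Hᵀ + R = [57]
step 0: K = P̄·Hᵀ·S⁻¹ = [-2/19; -6/19]
step 0: x' = x̄ + K·y = [39/19, 22/19]
step 0: P' = (I − K·H)·P̄ = [121/19 2/19; 2/19 6/19]
step 1: x̄ = F·x = [17/19, 78/19]
step 1: P̄ = F·P·Fᵀ + Q = [161/19 238/19; 238/19 522/19]
step 1: y = z − H·x̄ = [215/19]
step 1: S = H·P̄·Hᵀ + R = [4755/19]
step 1: K = P̄·Hᵀ·S⁻¹ = [-238/1585; -522/1585]
step 1: x' = x̄ + K·y = [-255/317, 120/317]
step 1: P' = (I − K·H)·P̄ = [4487/1585 238/1585; 238/1585 522/1585]
step 2: x̄ = F·x = [-375/317, -510/317]
step 2: P̄ = F·P·Fᵀ + Q = [7703/1585 8498/1585; 8498/1585 21118/1585]
step 2: y = z − H·x̄ = [-1847/317]
step 2: S = H·P̄·Hᵀ + R = [194817/1585]
step 2: K = P̄·Hᵀ·S⁻¹ = [-1214/9277; -21118/64939]
step 2: x' = x̄ + K·y = [-3901/9277, 18568/64939]
step 2: P' = (I − K·H)·P̄ = [25559/9277 1214/9277; 1214/9277 21118/64939]

step 0: x' = [39/19, 22/19], P' = [121/19 2/19; 2/19 6/19]
step 1: x' = [-255/317, 120/317], P' = [4487/1585 238/1585; 238/1585 522/1585]
step 2: x' = [-3901/9277, 18568/64939], P' = [25559/9277 1214/9277; 1214/9277 21118/64939]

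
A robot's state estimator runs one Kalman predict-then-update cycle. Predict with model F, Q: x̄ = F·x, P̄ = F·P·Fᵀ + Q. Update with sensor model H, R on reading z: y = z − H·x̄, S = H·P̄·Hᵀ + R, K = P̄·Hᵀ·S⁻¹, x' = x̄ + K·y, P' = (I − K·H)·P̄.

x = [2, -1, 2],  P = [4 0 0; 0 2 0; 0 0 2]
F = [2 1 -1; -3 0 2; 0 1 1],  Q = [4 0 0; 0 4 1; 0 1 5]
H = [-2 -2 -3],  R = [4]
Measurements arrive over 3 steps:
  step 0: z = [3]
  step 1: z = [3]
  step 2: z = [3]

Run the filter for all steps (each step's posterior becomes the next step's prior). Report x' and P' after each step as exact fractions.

step 0: x' = [241/209, -58/19, 61/209], P' = [4952/209 -492/19 296/209; -492/19 637/19 -90/19; 296/209 -90/19 512/209]
step 1: x' = [-31191/14002, 27113/14002, -5733/7001], P' = [1341587/56008 -1362213/56008 872/7001; -1362213/56008 8270759/280040 -20902/7001; 872/7001 -20902/7001 14736/7001]
step 2: x' = [-20146235/73620027, 55072/73620027, -19750643/24540009], P' = [8804599711/368100135 -1801466272/73620027 27160462/122700045; -1801466272/73620027 2200478978/73620027 -76014832/24540009; 27160462/122700045 -76014832/24540009 86462784/40900015]

step 0: x̄ = F·x = [1, -2, 1]
step 0: P̄ = F·P·Fᵀ + Q = [24 -28 0; -28 48 5; 0 5 9]
step 0: y = z − H·x̄ = [4]
step 0: S = H·P̄·Hᵀ + R = [209]
step 0: K = P̄·Hᵀ·S⁻¹ = [8/209; -5/19; -37/209]
step 0: x' = x̄ + K·y = [241/209, -58/19, 61/209]
step 0: P' = (I − K·H)·P̄ = [4952/209 -492/19 296/209; -492/19 637/19 -90/19; 296/209 -90/19 512/209]
step 1: x̄ = F·x = [-217/209, -601/209, -577/209]
step 1: P̄ = F·P·Fᵀ + Q = [7311/209 -14408/209 -3737/209; -14408/209 43900/209 14601/209; -3737/209 14601/209 6584/209]
step 1: y = z − H·x̄ = [-2740/209]
step 1: S = H·P̄·Hᵀ + R = [280040/209]
step 1: K = P̄·Hᵀ·S⁻¹ = [5081/56008; -102787/280040; -1037/7001]
step 1: x' = x̄ + K·y = [-31191/14002, 27113/14002, -5733/7001]
step 1: P' = (I − K·H)·P̄ = [1341587/56008 -1362213/56008 872/7001; -1362213/56008 8270759/280040 -20902/7001; 872/7001 -20902/7001 14736/7001]
step 2: x̄ = F·x = [-23803/14002, 70641/14002, 15647/14002]
step 2: P̄ = F·P·Fᵀ + Q = [11100479/280040 -4484259/56008 -5871051/280040; -4484259/56008 12686155/56008 4023063/56008; -5871051/280040 4023063/56008 8588239/280040]
step 2: y = z − H·x̄ = [182623/14002]
step 2: S = H·P̄·Hᵀ + R = [73620027/56008]
step 2: K = P̄·Hᵀ·S⁻¹ = [8050957/73620027; -28472981/73620027; -3616883/24540009]
step 2: x' = x̄ + K·y = [-20146235/73620027, 55072/73620027, -19750643/24540009]
step 2: P' = (I − K·H)·P̄ = [8804599711/368100135 -1801466272/73620027 27160462/122700045; -1801466272/73620027 2200478978/73620027 -76014832/24540009; 27160462/122700045 -76014832/24540009 86462784/40900015]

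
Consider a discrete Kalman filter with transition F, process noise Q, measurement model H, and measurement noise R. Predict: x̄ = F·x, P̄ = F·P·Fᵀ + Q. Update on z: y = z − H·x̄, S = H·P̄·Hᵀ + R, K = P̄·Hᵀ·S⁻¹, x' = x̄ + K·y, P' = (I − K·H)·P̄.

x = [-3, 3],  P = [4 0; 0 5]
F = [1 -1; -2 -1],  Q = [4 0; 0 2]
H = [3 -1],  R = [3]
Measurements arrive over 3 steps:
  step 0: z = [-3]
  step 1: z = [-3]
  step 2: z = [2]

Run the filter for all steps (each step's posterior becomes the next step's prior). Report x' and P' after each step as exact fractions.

step 0: x̄ = F·x = [-6, 3]
step 0: P̄ = F·P·Fᵀ + Q = [13 -3; -3 23]
step 0: y = z − H·x̄ = [18]
step 0: S = H·P̄·Hᵀ + R = [161]
step 0: K = P̄·Hᵀ·S⁻¹ = [6/23; -32/161]
step 0: x' = x̄ + K·y = [-30/23, -93/161]
step 0: P' = (I − K·H)·P̄ = [47/23 123/23; 123/23 2679/161]
step 1: x̄ = F·x = [-117/161, 513/161]
step 1: P̄ = F·P·Fᵀ + Q = [1930/161 2882/161; 2882/161 7761/161]
step 1: y = z − H·x̄ = [381/161]
step 1: S = H·P̄·Hᵀ + R = [8322/161]
step 1: K = P̄·Hᵀ·S⁻¹ = [1454/4161; 295/2774]
step 1: x' = x̄ + K·y = [139/1387, 9537/2774]
step 1: P' = (I − K·H)·P̄ = [23618/4161 22164/1387; 22164/1387 132099/2774]
step 2: x̄ = F·x = [-9259/2774, -10093/2774]
step 2: P̄ = F·P·Fᵀ + Q = [210853/8322 434809/8322; 434809/8322 1133821/8322]
step 2: y = z − H·x̄ = [11616/1387]
step 2: S = H·P̄·Hᵀ + R = [223805/4161]
step 2: K = P̄·Hᵀ·S⁻¹ = [19775/44761; 85303/223805]
step 2: x' = x̄ + K·y = [32423/89522, -199787/447610]
step 2: P' = (I − K·H)·P̄ = [1328403/89522 3866559/89522; 3866559/89522 57486567/447610]

step 0: x' = [-30/23, -93/161], P' = [47/23 123/23; 123/23 2679/161]
step 1: x' = [139/1387, 9537/2774], P' = [23618/4161 22164/1387; 22164/1387 132099/2774]
step 2: x' = [32423/89522, -199787/447610], P' = [1328403/89522 3866559/89522; 3866559/89522 57486567/447610]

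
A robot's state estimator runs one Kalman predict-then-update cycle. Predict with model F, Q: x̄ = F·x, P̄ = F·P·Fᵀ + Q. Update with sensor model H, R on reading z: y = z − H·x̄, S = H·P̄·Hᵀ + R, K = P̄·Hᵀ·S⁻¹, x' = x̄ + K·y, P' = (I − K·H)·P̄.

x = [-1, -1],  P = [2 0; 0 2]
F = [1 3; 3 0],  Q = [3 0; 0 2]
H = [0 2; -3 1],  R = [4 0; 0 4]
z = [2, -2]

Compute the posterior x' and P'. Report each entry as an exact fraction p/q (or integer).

x̄ = F·x = [-4, -3]
P̄ = F·P·Fᵀ + Q = [23 6; 6 20]
y = z − H·x̄ = [8, -11]
S = H·P̄·Hᵀ + R = [84 4; 4 195]
K = P̄·Hᵀ·S⁻¹ = [648/4091 -1335/4091; 1948/4091 2/4091]
x' = x̄ + K·y = [3505/4091, 3289/4091]
P' = (I − K·H)·P̄ = [2212/4091 1296/4091; 1296/4091 3896/4091]

x' = [3505/4091, 3289/4091]
P' = [2212/4091 1296/4091; 1296/4091 3896/4091]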